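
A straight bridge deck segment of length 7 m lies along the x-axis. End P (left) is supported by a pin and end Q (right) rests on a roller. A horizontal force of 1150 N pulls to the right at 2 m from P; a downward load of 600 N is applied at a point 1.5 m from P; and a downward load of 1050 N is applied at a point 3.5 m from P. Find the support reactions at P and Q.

P_x = -1150 N, P_y = 996.4 N, Q_y = 653.6 N

Moments about P: Q_y·7 − 600·1.5 − 1050·3.5 = 0 → Q_y = 4575/7 = 653.571 ≈ 653.6 N.
ΣF_y = 0: P_y + 653.571 − 600 − 1050 = 0 → P_y = 996.4 N.
ΣF_x = 0: P_x + 1150 = 0 → P_x = -1150 N.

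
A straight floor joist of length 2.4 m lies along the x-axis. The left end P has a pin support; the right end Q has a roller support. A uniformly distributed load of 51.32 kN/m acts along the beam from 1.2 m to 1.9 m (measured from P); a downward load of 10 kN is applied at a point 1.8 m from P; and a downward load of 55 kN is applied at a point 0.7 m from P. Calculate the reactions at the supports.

P_x = 0, P_y = 54.18 kN, Q_y = 46.74 kN

Resultant of the distributed load: 51.32 × 0.7 = 35.924 kN at 1.55 m from P.
ΣM about P: Q_y·2.4 − (51.32·0.7)·1.55 − 10·1.8 − 55·0.7 = 0 → Q_y = 112.1822/2.4 = 46.7426 ≈ 46.74 kN.
ΣF_y = 0: P_y + 46.7426 − 51.32·0.7 − 10 − 55 = 0 → P_y = 54.18 kN.
ΣF_x = 0: no horizontal applied forces, so P_x = 0.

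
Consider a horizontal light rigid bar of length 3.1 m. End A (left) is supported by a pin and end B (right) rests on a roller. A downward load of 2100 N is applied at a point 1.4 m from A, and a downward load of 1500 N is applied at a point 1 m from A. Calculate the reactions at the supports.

ΣM about A: B_y·3.1 − 2100·1.4 − 1500·1 = 0 → B_y = 4440/3.1 = 1432.26 ≈ 1432 N.
ΣF_y = 0: A_y + 1432.26 − 2100 − 1500 = 0 → A_y = 2168 N.
ΣF_x = 0: no horizontal applied forces, so A_x = 0.

A_x = 0, A_y = 2168 N, B_y = 1432 N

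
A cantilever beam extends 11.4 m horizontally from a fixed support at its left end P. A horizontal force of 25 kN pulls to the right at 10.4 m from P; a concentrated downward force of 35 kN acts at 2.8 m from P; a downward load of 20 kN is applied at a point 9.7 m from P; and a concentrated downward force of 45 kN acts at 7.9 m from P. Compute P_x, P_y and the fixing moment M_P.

ΣF_x = 0: P_x + 25 = 0 → P_x = -25.00 kN.
ΣF_y = 0: P_y − 35 − 20 − 45 = 0 → P_y = 100.0 kN.
ΣM about P: M_P − 35·2.8 − 20·9.7 − 45·7.9 = 0 → M_P = 647.5 kN·m.

P_x = -25.00 kN, P_y = 100.0 kN, M_P = 647.5 kN·m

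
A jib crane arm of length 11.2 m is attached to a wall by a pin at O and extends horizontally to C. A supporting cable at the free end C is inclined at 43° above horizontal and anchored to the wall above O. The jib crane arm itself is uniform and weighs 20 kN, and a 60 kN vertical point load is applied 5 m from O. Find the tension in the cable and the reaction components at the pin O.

T = 53.94 kN, O_x = 39.45 kN, O_y = 43.21 kN

ΣM about O: T·sin43°·11.2 − 20·5.6 − 60·5 = 0 → T = 412/(11.2·0.681998) = 53.9382 ≈ 53.94 kN.
ΣF_x = 0: O_x − T·cos43° = 0 → O_x = 53.9382 × 0.731354 = 39.45 kN.
ΣF_y = 0: O_y + T·sin43° − 20 − 60 = 0 → O_y = 80 − 53.9382 × 0.681998 = 43.21 kN.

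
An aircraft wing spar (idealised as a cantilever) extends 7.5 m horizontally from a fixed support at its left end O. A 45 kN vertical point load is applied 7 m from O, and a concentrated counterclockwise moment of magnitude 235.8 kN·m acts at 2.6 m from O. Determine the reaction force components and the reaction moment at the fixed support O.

ΣF_x = 0: O_x = 0.
ΣF_y = 0: O_y − 45 = 0 → O_y = 45.00 kN.
ΣM about O: M_O − 45·7 + 235.8 = 0 → M_O = 79.20 kN·m.

O_x = 0, O_y = 45.00 kN, M_O = 79.20 kN·m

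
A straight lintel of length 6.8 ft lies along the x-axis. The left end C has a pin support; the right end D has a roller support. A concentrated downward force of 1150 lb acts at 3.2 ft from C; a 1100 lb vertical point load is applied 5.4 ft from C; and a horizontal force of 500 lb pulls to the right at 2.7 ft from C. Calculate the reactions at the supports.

C_x = -500.0 lb, C_y = 835.3 lb, D_y = 1415 lb

Taking moments about C: D_y·6.8 − 1150·3.2 − 1100·5.4 = 0 → D_y = 9620/6.8 = 1414.71 ≈ 1415 lb.
ΣF_y = 0: C_y + 1414.71 − 1150 − 1100 = 0 → C_y = 835.3 lb.
ΣF_x = 0: C_x + 500 = 0 → C_x = -500.0 lb.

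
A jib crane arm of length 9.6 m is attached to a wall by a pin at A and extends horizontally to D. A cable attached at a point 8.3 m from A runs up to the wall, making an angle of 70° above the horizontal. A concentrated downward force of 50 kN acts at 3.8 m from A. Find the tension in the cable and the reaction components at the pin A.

ΣM about A: T·sin70°·8.3 − 50·3.8 = 0 → T = 190/(8.3·0.939693) = 24.3607 ≈ 24.36 kN.
ΣF_x = 0: A_x − T·cos70° = 0 → A_x = 24.3607 × 0.34202 = 8.332 kN.
ΣF_y = 0: A_y + T·sin70° − 50 = 0 → A_y = 50 − 24.3607 × 0.939693 = 27.11 kN.

T = 24.36 kN, A_x = 8.332 kN, A_y = 27.11 kN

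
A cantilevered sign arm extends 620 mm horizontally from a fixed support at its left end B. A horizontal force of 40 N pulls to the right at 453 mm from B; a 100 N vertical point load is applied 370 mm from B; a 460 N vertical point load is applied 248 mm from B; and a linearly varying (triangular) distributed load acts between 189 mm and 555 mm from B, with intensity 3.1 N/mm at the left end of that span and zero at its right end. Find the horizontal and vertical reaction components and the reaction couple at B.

Resultant of the triangular load: ½ × 3.1 × 366 = 567.3 N, acting at 311 mm from B (one-third of the span from the peak).
ΣF_x = 0: B_x + 40 = 0 → B_x = -40.00 N.
ΣF_y = 0: B_y − 100 − 460 − ½·3.1·366 = 0 → B_y = 1127 N.
ΣM about B: M_B − 100·370 − 460·248 − (½·3.1·366)·311 = 0 → M_B = 327500 N·mm.

B_x = -40.00 N, B_y = 1127 N, M_B = 327500 N·mm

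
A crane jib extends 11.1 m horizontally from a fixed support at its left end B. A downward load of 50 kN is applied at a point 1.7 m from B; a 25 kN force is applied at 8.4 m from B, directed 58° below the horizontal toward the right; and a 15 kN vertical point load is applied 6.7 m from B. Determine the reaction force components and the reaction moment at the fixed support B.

ΣF_x = 0: B_x + 25·cos58° = 0 → B_x = -13.25 kN.
ΣF_y = 0: B_y − 50 − 25·sin58° − 15 = 0 → B_y = 86.20 kN.
ΣM about B: M_B − 50·1.7 − 25·sin58°·8.4 − 15·6.7 = 0 → M_B = 363.6 kN·m.

B_x = -13.25 kN, B_y = 86.20 kN, M_B = 363.6 kN·m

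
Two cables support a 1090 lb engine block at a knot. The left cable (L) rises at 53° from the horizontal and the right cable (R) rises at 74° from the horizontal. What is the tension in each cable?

T_L = 376.2 lb, T_R = 821.4 lb

ΣF_x = 0: −T_L·cos53° + T_R·cos74° = 0 → T_R = 2.18336·T_L.
ΣF_y = 0: T_L·sin53° + T_R·sin74° = 1090.
Substitute: T_L·(0.798636 + 2.18336·0.961262) = 1090 → T_L = 376.197 ≈ 376.2 lb.
Then T_R = 2.18336 × 376.197 = 821.4 lb.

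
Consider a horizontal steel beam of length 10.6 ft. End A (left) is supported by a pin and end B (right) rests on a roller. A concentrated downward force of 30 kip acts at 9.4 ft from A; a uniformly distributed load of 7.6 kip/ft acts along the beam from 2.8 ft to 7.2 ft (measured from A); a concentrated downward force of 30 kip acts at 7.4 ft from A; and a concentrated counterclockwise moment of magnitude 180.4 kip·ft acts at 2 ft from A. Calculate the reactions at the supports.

A_x = 0, A_y = 47.14 kip, B_y = 46.30 kip

Resultant of the distributed load: 7.6 × 4.4 = 33.44 kip at 5 ft from A.
Taking moments about A: B_y·10.6 − 30·9.4 − (7.6·4.4)·5 − 30·7.4 + 180.4 = 0 → B_y = 490.8/10.6 = 46.3019 ≈ 46.30 kip.
ΣF_y = 0: A_y + 46.3019 − 30 − 7.6·4.4 − 30 = 0 → A_y = 47.14 kip.
ΣF_x = 0: no horizontal applied forces, so A_x = 0.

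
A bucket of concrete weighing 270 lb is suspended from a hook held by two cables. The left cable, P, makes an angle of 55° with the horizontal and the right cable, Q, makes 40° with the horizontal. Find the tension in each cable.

T_P = 207.6 lb, T_Q = 155.5 lb

ΣF_x = 0: −T_P·cos55° + T_Q·cos40° = 0 → T_Q = 0.748751·T_P.
ΣF_y = 0: T_P·sin55° + T_Q·sin40° = 270.
Substitute: T_P·(0.819152 + 0.748751·0.642788) = 270 → T_P = 207.622 ≈ 207.6 lb.
Then T_Q = 0.748751 × 207.622 = 155.5 lb.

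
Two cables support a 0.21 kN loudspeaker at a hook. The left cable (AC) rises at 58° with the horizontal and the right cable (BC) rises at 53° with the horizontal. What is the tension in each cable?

ΣF_x = 0: −T_AC·cos58° + T_BC·cos53° = 0 → T_BC = 0.880535·T_AC.
ΣF_y = 0: T_AC·sin58° + T_BC·sin53° = 0.21.
Substitute: T_AC·(0.848048 + 0.880535·0.798636) = 0.21 → T_AC = 0.135373 ≈ 0.1354 kN.
Then T_BC = 0.880535 × 0.135373 = 0.1192 kN.

T_AC = 0.1354 kN, T_BC = 0.1192 kN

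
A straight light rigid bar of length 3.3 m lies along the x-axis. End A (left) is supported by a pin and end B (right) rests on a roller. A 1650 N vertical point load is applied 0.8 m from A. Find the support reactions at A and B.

A_x = 0, A_y = 1250 N, B_y = 400.0 N

ΣM about A: B_y·3.3 − 1650·0.8 = 0 → B_y = 1320/3.3 = 400.0 N.
ΣF_y = 0: A_y + 400 − 1650 = 0 → A_y = 1250 N.
ΣF_x = 0: no horizontal applied forces, so A_x = 0.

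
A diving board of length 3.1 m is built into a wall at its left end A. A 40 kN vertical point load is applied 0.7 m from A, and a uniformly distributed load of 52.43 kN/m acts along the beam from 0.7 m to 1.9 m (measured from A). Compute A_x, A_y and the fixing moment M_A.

A_x = 0, A_y = 102.9 kN, M_A = 109.8 kN·m

Resultant of the distributed load: 52.43 × 1.2 = 62.916 kN at 1.3 m from A.
ΣF_x = 0: A_x = 0.
ΣF_y = 0: A_y − 40 − 52.43·1.2 = 0 → A_y = 102.9 kN.
ΣM about A: M_A − 40·0.7 − (52.43·1.2)·1.3 = 0 → M_A = 109.8 kN·m.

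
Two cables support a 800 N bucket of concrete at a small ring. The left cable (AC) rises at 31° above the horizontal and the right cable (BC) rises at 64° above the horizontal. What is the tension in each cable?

ΣF_x = 0: −T_AC·cos31° + T_BC·cos64° = 0 → T_BC = 1.95535·T_AC.
ΣF_y = 0: T_AC·sin31° + T_BC·sin64° = 800.
Substitute: T_AC·(0.515038 + 1.95535·0.898794) = 800 → T_AC = 352.036 ≈ 352.0 N.
Then T_BC = 1.95535 × 352.036 = 688.4 N.

T_AC = 352.0 N, T_BC = 688.4 N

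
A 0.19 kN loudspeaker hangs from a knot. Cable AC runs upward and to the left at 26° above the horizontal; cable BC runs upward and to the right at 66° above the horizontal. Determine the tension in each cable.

T_AC = 0.07733 kN, T_BC = 0.1709 kN

ΣF_x = 0: −T_AC·cos26° + T_BC·cos66° = 0 → T_BC = 2.20977·T_AC.
ΣF_y = 0: T_AC·sin26° + T_BC·sin66° = 0.19.
Substitute: T_AC·(0.438371 + 2.20977·0.913545) = 0.19 → T_AC = 0.0773271 ≈ 0.07733 kN.
Then T_BC = 2.20977 × 0.0773271 = 0.1709 kN.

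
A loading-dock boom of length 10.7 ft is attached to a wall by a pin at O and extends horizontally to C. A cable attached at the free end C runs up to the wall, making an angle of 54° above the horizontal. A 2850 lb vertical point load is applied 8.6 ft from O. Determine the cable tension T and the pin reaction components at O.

T = 2831 lb, O_x = 1664 lb, O_y = 559.3 lb

ΣM about O: T·sin54°·10.7 − 2850·8.6 = 0 → T = 24510/(10.7·0.809017) = 2831.4 ≈ 2831 lb.
ΣF_x = 0: O_x − T·cos54° = 0 → O_x = 2831.4 × 0.587785 = 1664 lb.
ΣF_y = 0: O_y + T·sin54° − 2850 = 0 → O_y = 2850 − 2831.4 × 0.809017 = 559.3 lb.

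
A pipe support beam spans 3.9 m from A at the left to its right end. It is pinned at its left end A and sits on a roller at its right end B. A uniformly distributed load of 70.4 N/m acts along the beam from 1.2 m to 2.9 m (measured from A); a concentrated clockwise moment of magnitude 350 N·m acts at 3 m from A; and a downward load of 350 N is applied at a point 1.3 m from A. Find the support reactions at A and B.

A_x = 0, A_y = 200.4 N, B_y = 269.3 N

Resultant of the distributed load: 70.4 × 1.7 = 119.68 N at 2.05 m from A.
ΣM about A: B_y·3.9 − (70.4·1.7)·2.05 − 350 − 350·1.3 = 0 → B_y = 1050.344/3.9 = 269.319 ≈ 269.3 N.
ΣF_y = 0: A_y + 269.319 − 70.4·1.7 − 350 = 0 → A_y = 200.4 N.
ΣF_x = 0: no horizontal applied forces, so A_x = 0.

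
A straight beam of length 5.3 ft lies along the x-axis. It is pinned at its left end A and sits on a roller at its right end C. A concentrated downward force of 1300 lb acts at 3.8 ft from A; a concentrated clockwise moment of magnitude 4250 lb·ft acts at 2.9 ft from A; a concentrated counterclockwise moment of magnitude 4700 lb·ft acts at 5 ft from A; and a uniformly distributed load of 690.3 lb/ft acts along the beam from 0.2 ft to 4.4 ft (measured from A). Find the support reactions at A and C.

Resultant of the distributed load: 690.3 × 4.2 = 2899.26 lb at 2.3 ft from A.
Moments about A: C_y·5.3 − 1300·3.8 − 4250 + 4700 − (690.3·4.2)·2.3 = 0 → C_y = 11158.298/5.3 = 2105.34 ≈ 2105 lb.
ΣF_y = 0: A_y + 2105.34 − 1300 − 690.3·4.2 = 0 → A_y = 2094 lb.
ΣF_x = 0: no horizontal applied forces, so A_x = 0.

A_x = 0, A_y = 2094 lb, C_y = 2105 lb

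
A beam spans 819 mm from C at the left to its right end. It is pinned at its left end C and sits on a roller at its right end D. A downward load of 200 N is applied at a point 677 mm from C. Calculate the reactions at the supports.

Taking moments about C: D_y·819 − 200·677 = 0 → D_y = 135400/819 = 165.324 ≈ 165.3 N.
ΣF_y = 0: C_y + 165.324 − 200 = 0 → C_y = 34.68 N.
ΣF_x = 0: no horizontal applied forces, so C_x = 0.

C_x = 0, C_y = 34.68 N, D_y = 165.3 N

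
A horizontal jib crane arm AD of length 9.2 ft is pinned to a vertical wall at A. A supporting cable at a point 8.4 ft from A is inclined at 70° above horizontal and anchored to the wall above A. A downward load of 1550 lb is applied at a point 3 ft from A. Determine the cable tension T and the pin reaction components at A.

T = 589.1 lb, A_x = 201.5 lb, A_y = 996.4 lb

ΣM about A: T·sin70°·8.4 − 1550·3 = 0 → T = 4650/(8.4·0.939693) = 589.098 ≈ 589.1 lb.
ΣF_x = 0: A_x − T·cos70° = 0 → A_x = 589.098 × 0.34202 = 201.5 lb.
ΣF_y = 0: A_y + T·sin70° − 1550 = 0 → A_y = 1550 − 589.098 × 0.939693 = 996.4 lb.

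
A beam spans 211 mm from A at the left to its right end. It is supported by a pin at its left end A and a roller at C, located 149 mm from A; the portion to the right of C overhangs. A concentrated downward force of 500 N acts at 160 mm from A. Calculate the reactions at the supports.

A_x = 0, A_y = -36.91 N, C_y = 536.9 N

Moments about A: C_y·149 − 500·160 = 0 → C_y = 80000/149 = 536.913 ≈ 536.9 N.
ΣF_y = 0: A_y + 536.913 − 500 = 0 → A_y = -36.91 N.
ΣF_x = 0: no horizontal applied forces, so A_x = 0.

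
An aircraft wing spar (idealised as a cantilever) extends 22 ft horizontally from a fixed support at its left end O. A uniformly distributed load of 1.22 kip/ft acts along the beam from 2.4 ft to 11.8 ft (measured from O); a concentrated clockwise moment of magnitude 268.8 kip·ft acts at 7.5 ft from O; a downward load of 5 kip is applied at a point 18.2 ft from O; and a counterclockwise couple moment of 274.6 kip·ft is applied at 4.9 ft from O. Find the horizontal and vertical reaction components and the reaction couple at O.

Resultant of the distributed load: 1.22 × 9.4 = 11.468 kip at 7.1 ft from O.
ΣF_x = 0: O_x = 0.
ΣF_y = 0: O_y − 1.22·9.4 − 5 = 0 → O_y = 16.47 kip.
ΣM about O: M_O − (1.22·9.4)·7.1 − 268.8 − 5·18.2 + 274.6 = 0 → M_O = 166.6 kip·ft.

O_x = 0, O_y = 16.47 kip, M_O = 166.6 kip·ft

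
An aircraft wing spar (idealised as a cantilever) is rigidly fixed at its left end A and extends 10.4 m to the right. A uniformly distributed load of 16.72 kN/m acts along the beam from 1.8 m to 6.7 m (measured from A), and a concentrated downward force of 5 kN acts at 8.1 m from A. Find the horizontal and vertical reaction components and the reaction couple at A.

A_x = 0, A_y = 86.93 kN, M_A = 388.7 kN·m

Resultant of the distributed load: 16.72 × 4.9 = 81.928 kN at 4.25 m from A.
ΣF_x = 0: A_x = 0.
ΣF_y = 0: A_y − 16.72·4.9 − 5 = 0 → A_y = 86.93 kN.
ΣM about A: M_A − (16.72·4.9)·4.25 − 5·8.1 = 0 → M_A = 388.7 kN·m.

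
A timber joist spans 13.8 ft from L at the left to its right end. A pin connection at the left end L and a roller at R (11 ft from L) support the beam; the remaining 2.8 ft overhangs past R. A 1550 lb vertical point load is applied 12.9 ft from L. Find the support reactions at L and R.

Taking moments about L: R_y·11 − 1550·12.9 = 0 → R_y = 19995/11 = 1817.73 ≈ 1818 lb.
ΣF_y = 0: L_y + 1817.73 − 1550 = 0 → L_y = -267.7 lb.
ΣF_x = 0: no horizontal applied forces, so L_x = 0.

L_x = 0, L_y = -267.7 lb, R_y = 1818 lb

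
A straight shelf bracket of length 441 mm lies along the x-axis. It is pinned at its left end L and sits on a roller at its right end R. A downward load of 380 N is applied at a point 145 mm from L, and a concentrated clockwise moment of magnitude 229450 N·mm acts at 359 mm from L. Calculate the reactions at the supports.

L_x = 0, L_y = -265.2 N, R_y = 645.2 N

Moments about L: R_y·441 − 380·145 − 229450 = 0 → R_y = 284550/441 = 645.238 ≈ 645.2 N.
ΣF_y = 0: L_y + 645.238 − 380 = 0 → L_y = -265.2 N.
ΣF_x = 0: no horizontal applied forces, so L_x = 0.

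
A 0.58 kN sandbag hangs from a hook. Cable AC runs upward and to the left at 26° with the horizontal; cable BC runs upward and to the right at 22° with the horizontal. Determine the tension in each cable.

ΣF_x = 0: −T_AC·cos26° + T_BC·cos22° = 0 → T_BC = 0.969381·T_AC.
ΣF_y = 0: T_AC·sin26° + T_BC·sin22° = 0.58.
Substitute: T_AC·(0.438371 + 0.969381·0.374607) = 0.58 → T_AC = 0.723636 ≈ 0.7236 kN.
Then T_BC = 0.969381 × 0.723636 = 0.7015 kN.

T_AC = 0.7236 kN, T_BC = 0.7015 kN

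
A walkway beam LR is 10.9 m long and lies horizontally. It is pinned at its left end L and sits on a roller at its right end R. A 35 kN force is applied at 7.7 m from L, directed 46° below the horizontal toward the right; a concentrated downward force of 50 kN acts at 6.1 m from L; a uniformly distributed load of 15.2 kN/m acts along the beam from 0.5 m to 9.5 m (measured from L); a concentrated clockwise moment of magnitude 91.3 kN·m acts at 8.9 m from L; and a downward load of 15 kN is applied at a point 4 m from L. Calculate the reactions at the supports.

L_x = -24.31 kN, L_y = 104.6 kN, R_y = 122.4 kN

Resultant of the distributed load: 15.2 × 9 = 136.8 kN at 5 m from L.
Taking moments about L: R_y·10.9 − 35·sin46°·7.7 − 50·6.1 − (15.2·9)·5 − 91.3 − 15·4 = 0 → R_y = 1334.16/10.9 = 122.4 kN.
ΣF_y = 0: L_y + 122.4 − 35·sin46° − 50 − 15.2·9 − 15 = 0 → L_y = 104.6 kN.
ΣF_x = 0: L_x + 35·cos46° = 0 → L_x = -24.31 kN.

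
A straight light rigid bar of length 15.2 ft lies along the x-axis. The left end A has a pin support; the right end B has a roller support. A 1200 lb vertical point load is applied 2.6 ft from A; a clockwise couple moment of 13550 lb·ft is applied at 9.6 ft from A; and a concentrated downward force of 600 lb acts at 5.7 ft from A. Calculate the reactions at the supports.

Taking moments about A: B_y·15.2 − 1200·2.6 − 13550 − 600·5.7 = 0 → B_y = 20090/15.2 = 1321.71 ≈ 1322 lb.
ΣF_y = 0: A_y + 1321.71 − 1200 − 600 = 0 → A_y = 478.3 lb.
ΣF_x = 0: no horizontal applied forces, so A_x = 0.

A_x = 0, A_y = 478.3 lb, B_y = 1322 lb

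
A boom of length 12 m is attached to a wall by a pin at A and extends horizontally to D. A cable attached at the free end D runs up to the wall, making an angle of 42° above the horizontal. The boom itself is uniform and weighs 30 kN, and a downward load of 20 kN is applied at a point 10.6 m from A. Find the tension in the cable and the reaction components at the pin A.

ΣM about A: T·sin42°·12 − 30·6 − 20·10.6 = 0 → T = 392/(12·0.669131) = 48.8195 ≈ 48.82 kN.
ΣF_x = 0: A_x − T·cos42° = 0 → A_x = 48.8195 × 0.743145 = 36.28 kN.
ΣF_y = 0: A_y + T·sin42° − 30 − 20 = 0 → A_y = 50 − 48.8195 × 0.669131 = 17.33 kN.

T = 48.82 kN, A_x = 36.28 kN, A_y = 17.33 kN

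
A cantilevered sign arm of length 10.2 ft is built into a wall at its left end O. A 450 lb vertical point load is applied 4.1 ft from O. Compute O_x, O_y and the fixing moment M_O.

ΣF_x = 0: O_x = 0.
ΣF_y = 0: O_y − 450 = 0 → O_y = 450.0 lb.
ΣM about O: M_O − 450·4.1 = 0 → M_O = 1845 lb·ft.

O_x = 0, O_y = 450.0 lb, M_O = 1845 lb·ft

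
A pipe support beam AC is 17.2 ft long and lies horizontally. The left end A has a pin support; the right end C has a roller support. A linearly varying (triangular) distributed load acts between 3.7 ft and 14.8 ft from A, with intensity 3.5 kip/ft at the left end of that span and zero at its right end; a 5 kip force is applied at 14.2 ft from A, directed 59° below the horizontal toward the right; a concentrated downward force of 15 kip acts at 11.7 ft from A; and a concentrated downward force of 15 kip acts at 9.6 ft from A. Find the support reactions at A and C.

Resultant of the triangular load: ½ × 3.5 × 11.1 = 19.425 kip, acting at 7.4 ft from A (one-third of the span from the peak).
Moments about A: C_y·17.2 − (½·3.5·11.1)·7.4 − 5·sin59°·14.2 − 15·11.7 − 15·9.6 = 0 → C_y = 524.104/17.2 = 30.4712 ≈ 30.47 kip.
ΣF_y = 0: A_y + 30.4712 − ½·3.5·11.1 − 5·sin59° − 15 − 15 = 0 → A_y = 23.24 kip.
ΣF_x = 0: A_x + 5·cos59° = 0 → A_x = -2.575 kip.

A_x = -2.575 kip, A_y = 23.24 kip, C_y = 30.47 kip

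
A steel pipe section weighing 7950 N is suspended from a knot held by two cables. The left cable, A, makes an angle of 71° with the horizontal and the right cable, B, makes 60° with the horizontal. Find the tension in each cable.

ΣF_x = 0: −T_A·cos71° + T_B·cos60° = 0 → T_B = 0.651136·T_A.
ΣF_y = 0: T_A·sin71° + T_B·sin60° = 7950.
Substitute: T_A·(0.945519 + 0.651136·0.866025) = 7950 → T_A = 5266.93 ≈ 5267 N.
Then T_B = 0.651136 × 5266.93 = 3429 N.

T_A = 5267 N, T_B = 3429 N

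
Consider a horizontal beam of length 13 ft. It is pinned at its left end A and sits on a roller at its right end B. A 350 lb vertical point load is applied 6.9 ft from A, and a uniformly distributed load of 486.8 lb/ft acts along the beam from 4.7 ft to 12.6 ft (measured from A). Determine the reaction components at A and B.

A_x = 0, A_y = 1451 lb, B_y = 2745 lb

Resultant of the distributed load: 486.8 × 7.9 = 3845.72 lb at 8.65 ft from A.
ΣM about A: B_y·13 − 350·6.9 − (486.8·7.9)·8.65 = 0 → B_y = 35680.478/13 = 2744.65 ≈ 2745 lb.
ΣF_y = 0: A_y + 2744.65 − 350 − 486.8·7.9 = 0 → A_y = 1451 lb.
ΣF_x = 0: no horizontal applied forces, so A_x = 0.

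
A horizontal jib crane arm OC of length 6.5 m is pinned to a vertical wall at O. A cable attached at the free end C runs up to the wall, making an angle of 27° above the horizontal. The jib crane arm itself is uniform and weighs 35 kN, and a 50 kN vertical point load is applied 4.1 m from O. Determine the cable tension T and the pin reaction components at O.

T = 108.0 kN, O_x = 96.24 kN, O_y = 35.96 kN

ΣM about O: T·sin27°·6.5 − 35·3.25 − 50·4.1 = 0 → T = 318.75/(6.5·0.45399) = 108.017 ≈ 108.0 kN.
ΣF_x = 0: O_x − T·cos27° = 0 → O_x = 108.017 × 0.891007 = 96.24 kN.
ΣF_y = 0: O_y + T·sin27° − 35 − 50 = 0 → O_y = 85 − 108.017 × 0.45399 = 35.96 kN.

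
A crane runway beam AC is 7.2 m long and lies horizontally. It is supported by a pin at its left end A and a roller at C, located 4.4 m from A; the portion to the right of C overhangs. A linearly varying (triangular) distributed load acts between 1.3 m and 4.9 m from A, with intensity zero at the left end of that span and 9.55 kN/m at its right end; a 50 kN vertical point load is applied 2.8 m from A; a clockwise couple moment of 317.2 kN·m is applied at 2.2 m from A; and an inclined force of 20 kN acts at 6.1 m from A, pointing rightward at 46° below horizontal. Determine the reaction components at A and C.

A_x = -13.89 kN, A_y = -56.73 kN, C_y = 138.3 kN

Resultant of the triangular load: ½ × 9.55 × 3.6 = 17.19 kN, acting at 3.7 m from A (one-third of the span from the peak).
Moments about A: C_y·4.4 − (½·9.55·3.6)·3.7 − 50·2.8 − 317.2 − 20·sin46°·6.1 = 0 → C_y = 608.562/4.4 = 138.31 ≈ 138.3 kN.
ΣF_y = 0: A_y + 138.31 − ½·9.55·3.6 − 50 − 20·sin46° = 0 → A_y = -56.73 kN.
ΣF_x = 0: A_x + 20·cos46° = 0 → A_x = -13.89 kN.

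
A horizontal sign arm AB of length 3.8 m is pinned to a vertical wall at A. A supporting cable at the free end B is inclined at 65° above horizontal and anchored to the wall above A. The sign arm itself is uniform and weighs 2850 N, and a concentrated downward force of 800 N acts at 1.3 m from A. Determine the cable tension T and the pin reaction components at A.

ΣM about A: T·sin65°·3.8 − 2850·1.9 − 800·1.3 = 0 → T = 6455/(3.8·0.906308) = 1874.29 ≈ 1874 N.
ΣF_x = 0: A_x − T·cos65° = 0 → A_x = 1874.29 × 0.422618 = 792.1 N.
ΣF_y = 0: A_y + T·sin65° − 2850 − 800 = 0 → A_y = 3650 − 1874.29 × 0.906308 = 1951 N.

T = 1874 N, A_x = 792.1 N, A_y = 1951 N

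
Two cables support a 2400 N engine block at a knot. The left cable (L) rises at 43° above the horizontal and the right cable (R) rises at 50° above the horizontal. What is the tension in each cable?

T_L = 1545 N, T_R = 1758 N

ΣF_x = 0: −T_L·cos43° + T_R·cos50° = 0 → T_R = 1.13778·T_L.
ΣF_y = 0: T_L·sin43° + T_R·sin50° = 2400.
Substitute: T_L·(0.681998 + 1.13778·0.766044) = 2400 → T_L = 1544.81 ≈ 1545 N.
Then T_R = 1.13778 × 1544.81 = 1758 N.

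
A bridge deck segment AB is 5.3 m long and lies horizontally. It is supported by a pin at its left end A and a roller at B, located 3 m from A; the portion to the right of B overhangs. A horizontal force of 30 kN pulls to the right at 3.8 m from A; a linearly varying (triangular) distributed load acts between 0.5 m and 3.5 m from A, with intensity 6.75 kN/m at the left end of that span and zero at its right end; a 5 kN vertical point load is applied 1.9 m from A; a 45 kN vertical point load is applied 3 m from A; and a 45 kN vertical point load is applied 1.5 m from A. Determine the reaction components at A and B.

A_x = -30.00 kN, A_y = 29.40 kN, B_y = 75.73 kN

Resultant of the triangular load: ½ × 6.75 × 3 = 10.125 kN, acting at 1.5 m from A (one-third of the span from the peak).
ΣM about A: B_y·3 − (½·6.75·3)·1.5 − 5·1.9 − 45·3 − 45·1.5 = 0 → B_y = 227.1875/3 = 75.7292 ≈ 75.73 kN.
ΣF_y = 0: A_y + 75.7292 − ½·6.75·3 − 5 − 45 − 45 = 0 → A_y = 29.40 kN.
ΣF_x = 0: A_x + 30 = 0 → A_x = -30.00 kN.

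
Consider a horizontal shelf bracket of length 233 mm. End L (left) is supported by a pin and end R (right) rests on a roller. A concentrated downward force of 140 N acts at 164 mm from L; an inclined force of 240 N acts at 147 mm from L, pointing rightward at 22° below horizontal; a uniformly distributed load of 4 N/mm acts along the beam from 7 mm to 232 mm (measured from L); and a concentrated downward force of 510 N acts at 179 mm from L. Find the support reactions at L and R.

Resultant of the distributed load: 4 × 225 = 900 N at 119.5 mm from L.
ΣM about L: R_y·233 − 140·164 − 240·sin22°·147 − (4·225)·119.5 − 510·179 = 0 → R_y = 235016/233 = 1008.65 ≈ 1009 N.
ΣF_y = 0: L_y + 1008.65 − 140 − 240·sin22° − 4·225 − 510 = 0 → L_y = 631.3 N.
ΣF_x = 0: L_x + 240·cos22° = 0 → L_x = -222.5 N.

L_x = -222.5 N, L_y = 631.3 N, R_y = 1009 N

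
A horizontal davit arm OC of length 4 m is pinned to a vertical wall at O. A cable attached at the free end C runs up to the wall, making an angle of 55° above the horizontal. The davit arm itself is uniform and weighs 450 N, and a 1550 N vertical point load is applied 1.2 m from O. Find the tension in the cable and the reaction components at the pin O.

ΣM about O: T·sin55°·4 − 450·2 − 1550·1.2 = 0 → T = 2760/(4·0.819152) = 842.335 ≈ 842.3 N.
ΣF_x = 0: O_x − T·cos55° = 0 → O_x = 842.335 × 0.573576 = 483.1 N.
ΣF_y = 0: O_y + T·sin55° − 450 − 1550 = 0 → O_y = 2000 − 842.335 × 0.819152 = 1310 N.

T = 842.3 N, O_x = 483.1 N, O_y = 1310 N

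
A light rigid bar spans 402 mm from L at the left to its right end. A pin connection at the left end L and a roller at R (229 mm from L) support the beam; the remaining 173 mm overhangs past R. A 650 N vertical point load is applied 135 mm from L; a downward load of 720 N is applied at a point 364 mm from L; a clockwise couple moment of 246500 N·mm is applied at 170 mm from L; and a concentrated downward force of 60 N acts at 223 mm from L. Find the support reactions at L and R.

ΣM about L: R_y·229 − 650·135 − 720·364 − 246500 − 60·223 = 0 → R_y = 609710/229 = 2662.49 ≈ 2662 N.
ΣF_y = 0: L_y + 2662.49 − 650 − 720 − 60 = 0 → L_y = -1232 N.
ΣF_x = 0: no horizontal applied forces, so L_x = 0.

L_x = 0, L_y = -1232 N, R_y = 2662 N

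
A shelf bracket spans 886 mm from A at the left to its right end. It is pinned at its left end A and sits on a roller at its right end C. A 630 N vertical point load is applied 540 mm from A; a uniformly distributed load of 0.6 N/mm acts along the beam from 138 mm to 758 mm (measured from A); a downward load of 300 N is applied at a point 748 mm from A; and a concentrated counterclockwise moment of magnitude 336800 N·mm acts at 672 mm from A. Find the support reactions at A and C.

Resultant of the distributed load: 0.6 × 620 = 372 N at 448 mm from A.
ΣM about A: C_y·886 − 630·540 − (0.6·620)·448 − 300·748 + 336800 = 0 → C_y = 394456/886 = 445.21 ≈ 445.2 N.
ΣF_y = 0: A_y + 445.21 − 630 − 0.6·620 − 300 = 0 → A_y = 856.8 N.
ΣF_x = 0: no horizontal applied forces, so A_x = 0.

A_x = 0, A_y = 856.8 N, C_y = 445.2 N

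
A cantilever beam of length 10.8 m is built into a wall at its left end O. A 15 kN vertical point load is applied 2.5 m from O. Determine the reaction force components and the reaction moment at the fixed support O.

O_x = 0, O_y = 15.00 kN, M_O = 37.50 kN·m

ΣF_x = 0: O_x = 0.
ΣF_y = 0: O_y − 15 = 0 → O_y = 15.00 kN.
ΣM about O: M_O − 15·2.5 = 0 → M_O = 37.50 kN·m.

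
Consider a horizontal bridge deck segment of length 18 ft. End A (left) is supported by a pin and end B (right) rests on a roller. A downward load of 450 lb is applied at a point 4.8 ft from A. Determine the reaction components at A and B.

A_x = 0, A_y = 330.0 lb, B_y = 120.0 lb

Taking moments about A: B_y·18 − 450·4.8 = 0 → B_y = 2160/18 = 120.0 lb.
ΣF_y = 0: A_y + 120 − 450 = 0 → A_y = 330.0 lb.
ΣF_x = 0: no horizontal applied forces, so A_x = 0.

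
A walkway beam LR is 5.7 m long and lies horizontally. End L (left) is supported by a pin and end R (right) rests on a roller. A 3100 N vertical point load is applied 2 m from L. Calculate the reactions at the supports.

L_x = 0, L_y = 2012 N, R_y = 1088 N

Moments about L: R_y·5.7 − 3100·2 = 0 → R_y = 6200/5.7 = 1087.72 ≈ 1088 N.
ΣF_y = 0: L_y + 1087.72 − 3100 = 0 → L_y = 2012 N.
ΣF_x = 0: no horizontal applied forces, so L_x = 0.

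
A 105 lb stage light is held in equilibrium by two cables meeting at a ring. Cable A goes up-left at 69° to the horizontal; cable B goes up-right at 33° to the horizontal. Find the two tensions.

ΣF_x = 0: −T_A·cos69° + T_B·cos33° = 0 → T_B = 0.427305·T_A.
ΣF_y = 0: T_A·sin69° + T_B·sin33° = 105.
Substitute: T_A·(0.93358 + 0.427305·0.544639) = 105 → T_A = 90.0278 ≈ 90.03 lb.
Then T_B = 0.427305 × 90.0278 = 38.47 lb.

T_A = 90.03 lb, T_B = 38.47 lb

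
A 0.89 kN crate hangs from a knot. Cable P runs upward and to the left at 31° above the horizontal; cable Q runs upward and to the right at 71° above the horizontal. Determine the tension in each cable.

ΣF_x = 0: −T_P·cos31° + T_Q·cos71° = 0 → T_Q = 2.63284·T_P.
ΣF_y = 0: T_P·sin31° + T_Q·sin71° = 0.89.
Substitute: T_P·(0.515038 + 2.63284·0.945519) = 0.89 → T_P = 0.296228 ≈ 0.2962 kN.
Then T_Q = 2.63284 × 0.296228 = 0.7799 kN.

T_P = 0.2962 kN, T_Q = 0.7799 kN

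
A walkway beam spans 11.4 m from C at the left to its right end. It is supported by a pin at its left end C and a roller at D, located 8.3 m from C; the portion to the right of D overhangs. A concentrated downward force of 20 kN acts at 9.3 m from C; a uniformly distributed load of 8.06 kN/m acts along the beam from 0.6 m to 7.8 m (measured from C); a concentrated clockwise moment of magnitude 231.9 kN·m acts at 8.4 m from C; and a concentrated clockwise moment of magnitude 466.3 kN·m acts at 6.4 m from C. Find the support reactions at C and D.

C_x = 0, C_y = -57.86 kN, D_y = 135.9 kN

Resultant of the distributed load: 8.06 × 7.2 = 58.032 kN at 4.2 m from C.
Taking moments about C: D_y·8.3 − 20·9.3 − (8.06·7.2)·4.2 − 231.9 − 466.3 = 0 → D_y = 1127.9344/8.3 = 135.896 ≈ 135.9 kN.
ΣF_y = 0: C_y + 135.896 − 20 − 8.06·7.2 = 0 → C_y = -57.86 kN.
ΣF_x = 0: no horizontal applied forces, so C_x = 0.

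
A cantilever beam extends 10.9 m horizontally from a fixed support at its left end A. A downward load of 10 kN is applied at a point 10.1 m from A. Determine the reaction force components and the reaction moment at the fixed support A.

ΣF_x = 0: A_x = 0.
ΣF_y = 0: A_y − 10 = 0 → A_y = 10.00 kN.
ΣM about A: M_A − 10·10.1 = 0 → M_A = 101.0 kN·m.

A_x = 0, A_y = 10.00 kN, M_A = 101.0 kN·m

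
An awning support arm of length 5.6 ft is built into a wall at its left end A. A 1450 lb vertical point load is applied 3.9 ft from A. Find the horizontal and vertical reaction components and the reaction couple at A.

ΣF_x = 0: A_x = 0.
ΣF_y = 0: A_y − 1450 = 0 → A_y = 1450 lb.
ΣM about A: M_A − 1450·3.9 = 0 → M_A = 5655 lb·ft.

A_x = 0, A_y = 1450 lb, M_A = 5655 lb·ft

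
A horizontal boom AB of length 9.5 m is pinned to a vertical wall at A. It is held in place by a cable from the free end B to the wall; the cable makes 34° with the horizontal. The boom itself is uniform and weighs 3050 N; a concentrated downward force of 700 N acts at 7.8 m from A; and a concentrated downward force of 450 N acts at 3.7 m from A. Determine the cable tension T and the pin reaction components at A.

T = 4068 N, A_x = 3373 N, A_y = 1925 N

ΣM about A: T·sin34°·9.5 − 3050·4.75 − 700·7.8 − 450·3.7 = 0 → T = 21612.5/(9.5·0.559193) = 4068.36 ≈ 4068 N.
ΣF_x = 0: A_x − T·cos34° = 0 → A_x = 4068.36 × 0.829038 = 3373 N.
ΣF_y = 0: A_y + T·sin34° − 3050 − 700 − 450 = 0 → A_y = 4200 − 4068.36 × 0.559193 = 1925 N.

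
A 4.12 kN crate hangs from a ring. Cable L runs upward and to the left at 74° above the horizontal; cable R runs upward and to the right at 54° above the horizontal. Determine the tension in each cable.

ΣF_x = 0: −T_L·cos74° + T_R·cos54° = 0 → T_R = 0.468942·T_L.
ΣF_y = 0: T_L·sin74° + T_R·sin54° = 4.12.
Substitute: T_L·(0.961262 + 0.468942·0.809017) = 4.12 → T_L = 3.07315 ≈ 3.073 kN.
Then T_R = 0.468942 × 3.07315 = 1.441 kN.

T_L = 3.073 kN, T_R = 1.441 kN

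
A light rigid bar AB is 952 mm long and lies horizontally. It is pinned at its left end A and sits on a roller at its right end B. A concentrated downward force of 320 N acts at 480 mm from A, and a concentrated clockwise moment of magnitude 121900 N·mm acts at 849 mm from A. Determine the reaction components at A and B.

Taking moments about A: B_y·952 − 320·480 − 121900 = 0 → B_y = 275500/952 = 289.391 ≈ 289.4 N.
ΣF_y = 0: A_y + 289.391 − 320 = 0 → A_y = 30.61 N.
ΣF_x = 0: no horizontal applied forces, so A_x = 0.

A_x = 0, A_y = 30.61 N, B_y = 289.4 N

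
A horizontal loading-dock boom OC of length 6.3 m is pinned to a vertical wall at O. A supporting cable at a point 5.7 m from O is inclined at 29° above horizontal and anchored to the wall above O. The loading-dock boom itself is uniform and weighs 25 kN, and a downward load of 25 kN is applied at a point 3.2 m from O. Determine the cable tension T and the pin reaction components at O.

ΣM about O: T·sin29°·5.7 − 25·3.15 − 25·3.2 = 0 → T = 158.75/(5.7·0.48481) = 57.447 ≈ 57.45 kN.
ΣF_x = 0: O_x − T·cos29° = 0 → O_x = 57.447 × 0.87462 = 50.24 kN.
ΣF_y = 0: O_y + T·sin29° − 25 − 25 = 0 → O_y = 50 − 57.447 × 0.48481 = 22.15 kN.

T = 57.45 kN, O_x = 50.24 kN, O_y = 22.15 kN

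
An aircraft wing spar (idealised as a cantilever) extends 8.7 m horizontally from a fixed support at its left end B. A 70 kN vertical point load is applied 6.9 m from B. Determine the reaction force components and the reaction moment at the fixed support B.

B_x = 0, B_y = 70.00 kN, M_B = 483.0 kN·m

ΣF_x = 0: B_x = 0.
ΣF_y = 0: B_y − 70 = 0 → B_y = 70.00 kN.
ΣM about B: M_B − 70·6.9 = 0 → M_B = 483.0 kN·m.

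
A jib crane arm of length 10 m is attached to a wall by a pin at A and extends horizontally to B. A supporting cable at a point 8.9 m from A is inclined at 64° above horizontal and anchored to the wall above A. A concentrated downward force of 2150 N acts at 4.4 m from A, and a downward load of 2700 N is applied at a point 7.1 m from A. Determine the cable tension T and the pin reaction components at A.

T = 3579 N, A_x = 1569 N, A_y = 1633 N

ΣM about A: T·sin64°·8.9 − 2150·4.4 − 2700·7.1 = 0 → T = 28630/(8.9·0.898794) = 3579.08 ≈ 3579 N.
ΣF_x = 0: A_x − T·cos64° = 0 → A_x = 3579.08 × 0.438371 = 1569 N.
ΣF_y = 0: A_y + T·sin64° − 2150 − 2700 = 0 → A_y = 4850 − 3579.08 × 0.898794 = 1633 N.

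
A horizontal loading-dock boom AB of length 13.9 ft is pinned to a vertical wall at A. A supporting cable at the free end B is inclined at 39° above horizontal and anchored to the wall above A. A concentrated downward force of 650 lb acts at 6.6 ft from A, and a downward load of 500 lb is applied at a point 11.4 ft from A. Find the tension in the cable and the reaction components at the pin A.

T = 1142 lb, A_x = 887.5 lb, A_y = 431.3 lb

ΣM about A: T·sin39°·13.9 − 650·6.6 − 500·11.4 = 0 → T = 9990/(13.9·0.62932) = 1142.03 ≈ 1142 lb.
ΣF_x = 0: A_x − T·cos39° = 0 → A_x = 1142.03 × 0.777146 = 887.5 lb.
ΣF_y = 0: A_y + T·sin39° − 650 − 500 = 0 → A_y = 1150 − 1142.03 × 0.62932 = 431.3 lb.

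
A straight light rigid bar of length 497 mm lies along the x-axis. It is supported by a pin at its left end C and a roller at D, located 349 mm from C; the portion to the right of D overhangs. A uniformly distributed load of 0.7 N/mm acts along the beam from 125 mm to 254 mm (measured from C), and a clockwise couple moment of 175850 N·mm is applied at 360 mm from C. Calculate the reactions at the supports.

Resultant of the distributed load: 0.7 × 129 = 90.3 N at 189.5 mm from C.
Taking moments about C: D_y·349 − (0.7·129)·189.5 − 175850 = 0 → D_y = 192961.85/349 = 552.899 ≈ 552.9 N.
ΣF_y = 0: C_y + 552.899 − 0.7·129 = 0 → C_y = -462.6 N.
ΣF_x = 0: no horizontal applied forces, so C_x = 0.

C_x = 0, C_y = -462.6 N, D_y = 552.9 N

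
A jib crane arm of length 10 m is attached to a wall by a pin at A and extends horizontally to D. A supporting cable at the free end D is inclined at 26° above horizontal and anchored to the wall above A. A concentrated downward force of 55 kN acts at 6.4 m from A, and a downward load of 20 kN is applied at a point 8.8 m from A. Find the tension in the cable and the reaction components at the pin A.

ΣM about A: T·sin26°·10 − 55·6.4 − 20·8.8 = 0 → T = 528/(10·0.438371) = 120.446 ≈ 120.4 kN.
ΣF_x = 0: A_x − T·cos26° = 0 → A_x = 120.446 × 0.898794 = 108.3 kN.
ΣF_y = 0: A_y + T·sin26° − 55 − 20 = 0 → A_y = 75 − 120.446 × 0.438371 = 22.20 kN.

T = 120.4 kN, A_x = 108.3 kN, A_y = 22.20 kN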